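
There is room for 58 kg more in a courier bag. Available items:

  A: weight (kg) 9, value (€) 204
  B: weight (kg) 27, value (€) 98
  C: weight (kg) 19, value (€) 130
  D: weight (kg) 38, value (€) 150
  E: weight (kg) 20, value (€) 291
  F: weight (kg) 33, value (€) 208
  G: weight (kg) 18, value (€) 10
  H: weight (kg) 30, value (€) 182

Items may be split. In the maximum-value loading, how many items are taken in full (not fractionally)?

3

Greedy by value/weight ratio, highest first.
Ratios (sorted): A 22.67, E 14.55, C 6.84, F 6.30, H 6.07, D 3.95, B 3.63, G 0.56
take A (9 @ 204); take E (20 @ 291); take C (19 @ 130); take 10/33 of F → 63.03. Capacity used 58/58.
3 item(s) taken whole; one partial (take 10/33 of F).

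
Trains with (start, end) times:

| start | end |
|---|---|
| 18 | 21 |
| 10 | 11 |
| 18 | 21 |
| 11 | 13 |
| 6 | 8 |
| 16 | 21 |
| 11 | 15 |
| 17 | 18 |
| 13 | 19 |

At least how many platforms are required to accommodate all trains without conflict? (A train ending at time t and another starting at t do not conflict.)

Count concurrent intervals with a sweep; the peak is the room count.
Events (time:±→running): 6:+→1 8:-→0 10:+→1 11:-→0 11:+→1 11:+→2 13:-→1 13:+→2 15:-→1 16:+→2 17:+→3 18:-→2 18:+→3 18:+→4 … peak 4.

4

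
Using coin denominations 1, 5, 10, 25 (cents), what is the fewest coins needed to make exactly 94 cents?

9

94 = 3×25 + 1×10 + 1×5 + 4×1
Total coins = 3 + 1 + 1 + 4 = 9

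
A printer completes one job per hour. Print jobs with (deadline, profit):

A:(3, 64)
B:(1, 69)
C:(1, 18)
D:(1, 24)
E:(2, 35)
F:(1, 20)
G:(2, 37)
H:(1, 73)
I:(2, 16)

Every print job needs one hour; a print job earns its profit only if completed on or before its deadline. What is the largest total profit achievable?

174

Take jobs in profit order; each goes to the latest open slot no later than its deadline.
Profit order: H=73 B=69 A=64 G=37 E=35 D=24 F=20 C=18 I=16
Assign: H→slot 1, B skipped, A→slot 3, G→slot 2, E skipped, D skipped, F skipped, C skipped, I skipped.
Slots: [1:H] [2:G] [3:A]
Profit = 73 + 37 + 64 = 174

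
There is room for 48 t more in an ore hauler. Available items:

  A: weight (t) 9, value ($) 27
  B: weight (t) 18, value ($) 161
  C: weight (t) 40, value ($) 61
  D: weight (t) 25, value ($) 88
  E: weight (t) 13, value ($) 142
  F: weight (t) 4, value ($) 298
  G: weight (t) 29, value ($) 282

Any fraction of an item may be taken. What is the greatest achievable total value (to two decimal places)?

739.89

Order: F (298/4=74.50) > E (142/13=10.92) > G (282/29=9.72) > B (161/18=8.94) > D (88/25=3.52) > A (27/9=3.00) > C (61/40=1.52)
Fill: take F (4 @ 298) → take E (13 @ 142) → take G (29 @ 282) → take 2/18 of B → 17.89; 48/48 used.
Total value = 739.89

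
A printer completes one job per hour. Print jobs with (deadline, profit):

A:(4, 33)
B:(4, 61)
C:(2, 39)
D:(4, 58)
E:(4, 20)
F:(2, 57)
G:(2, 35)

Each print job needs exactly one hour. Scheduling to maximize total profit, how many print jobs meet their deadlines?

4

By profit: B(d4,61), D(d4,58), F(d2,57), C(d2,39), G(d2,35), A(d4,33), E(d4,20)
B→slot 4; D→slot 3; F→slot 2; C→slot 1; G skipped; A skipped; E skipped.
4 of 7 scheduled.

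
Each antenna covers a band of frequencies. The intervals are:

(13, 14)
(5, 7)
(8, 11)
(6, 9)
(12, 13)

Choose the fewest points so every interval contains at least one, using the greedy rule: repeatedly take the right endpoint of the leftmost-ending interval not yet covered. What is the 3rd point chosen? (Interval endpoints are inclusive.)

13

Process intervals by earliest right end; each time one isn't hit yet, stab at its right endpoint.
By right end: [5,7]  [6,9]  [8,11]  [12,13]  [13,14]
[5,7] uncovered → point at 7; [8,11] uncovered → point at 11; [12,13] uncovered → point at 13.
Points: 7, 11, 13 (3 total).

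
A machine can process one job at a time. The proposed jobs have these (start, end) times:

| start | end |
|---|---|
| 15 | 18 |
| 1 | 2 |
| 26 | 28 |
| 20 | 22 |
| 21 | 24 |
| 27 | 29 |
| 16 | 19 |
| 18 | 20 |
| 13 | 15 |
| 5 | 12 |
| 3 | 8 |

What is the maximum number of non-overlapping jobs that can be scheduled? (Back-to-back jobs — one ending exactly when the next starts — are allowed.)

Sorted by end: (1,2)  (3,8)  (5,12)  (13,15)  (15,18)  (16,19)  (18,20)  (20,22)  (21,24)  (26,28)  (27,29)
take (1,2); take (3,8); take (13,15); take (15,18); take (18,20); take (20,22); skip (21,24); take (26,28); skip (27,29).
Selected 7 jobs.

7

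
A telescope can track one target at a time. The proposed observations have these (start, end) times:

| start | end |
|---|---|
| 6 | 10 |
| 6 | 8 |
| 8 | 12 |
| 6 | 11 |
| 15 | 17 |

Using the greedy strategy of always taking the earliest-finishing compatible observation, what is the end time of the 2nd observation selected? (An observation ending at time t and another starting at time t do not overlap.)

12

Order by finish time; keep every interval that doesn't clash with the previous kept one.
Sorted by end: (6,8)  (6,10)  (6,11)  (8,12)  (15,17)
take (6,8); skip (6,10); skip (6,11); take (8,12); take (15,17).
Selected: (6,8) (8,12) (15,17)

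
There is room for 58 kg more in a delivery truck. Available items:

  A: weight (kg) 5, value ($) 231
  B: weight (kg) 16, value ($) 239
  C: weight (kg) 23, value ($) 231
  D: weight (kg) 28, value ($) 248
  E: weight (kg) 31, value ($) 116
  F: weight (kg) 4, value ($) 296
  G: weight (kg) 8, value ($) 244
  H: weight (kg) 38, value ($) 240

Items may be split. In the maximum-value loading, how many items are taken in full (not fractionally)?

Greedy by value/weight ratio, highest first.
Ratios (sorted): F 74.00, A 46.20, G 30.50, B 14.94, C 10.04, D 8.86, H 6.32, E 3.74
take F (4 @ 296); take A (5 @ 231); take G (8 @ 244); take B (16 @ 239); take C (23 @ 231); take 2/28 of D → 17.71. Capacity used 58/58.
5 item(s) taken whole; one partial (take 2/28 of D).

5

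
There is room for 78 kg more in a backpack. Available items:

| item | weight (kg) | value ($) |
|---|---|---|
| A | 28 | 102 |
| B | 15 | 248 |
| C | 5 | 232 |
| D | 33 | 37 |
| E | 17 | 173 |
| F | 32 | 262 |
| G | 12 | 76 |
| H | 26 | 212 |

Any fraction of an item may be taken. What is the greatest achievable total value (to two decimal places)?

988.38

Ratios (sorted): C 46.40, B 16.53, E 10.18, F 8.19, H 8.15, G 6.33, A 3.64, D 1.12
take C (5 @ 232); take B (15 @ 248); take E (17 @ 173); take F (32 @ 262); take 9/26 of H → 73.38. Capacity used 78/78.
Total value = 988.38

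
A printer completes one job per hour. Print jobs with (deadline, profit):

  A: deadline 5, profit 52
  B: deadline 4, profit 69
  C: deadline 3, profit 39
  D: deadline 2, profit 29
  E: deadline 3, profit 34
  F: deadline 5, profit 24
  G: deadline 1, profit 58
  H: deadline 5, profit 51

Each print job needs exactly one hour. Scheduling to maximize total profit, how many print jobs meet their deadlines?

5

By profit: B(d4,69), G(d1,58), A(d5,52), H(d5,51), C(d3,39), E(d3,34), D(d2,29), F(d5,24)
B→slot 4; G→slot 1; A→slot 5; H→slot 3; C→slot 2; E skipped; D skipped; F skipped.
5 of 8 scheduled.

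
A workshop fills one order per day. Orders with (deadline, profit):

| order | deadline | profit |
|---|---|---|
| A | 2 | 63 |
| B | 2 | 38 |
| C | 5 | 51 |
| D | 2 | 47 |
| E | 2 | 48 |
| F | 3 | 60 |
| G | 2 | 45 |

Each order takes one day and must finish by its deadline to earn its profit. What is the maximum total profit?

Sort by profit descending; place each in the latest free slot ≤ its deadline.
Profit order: A=63 F=60 C=51 E=48 D=47 G=45 B=38
Assign: A→slot 2, F→slot 3, C→slot 5, E→slot 1, D skipped, G skipped, B skipped.
Slots: [1:E] [2:A] [3:F] [5:C]
Profit = 48 + 63 + 60 + 51 = 222

222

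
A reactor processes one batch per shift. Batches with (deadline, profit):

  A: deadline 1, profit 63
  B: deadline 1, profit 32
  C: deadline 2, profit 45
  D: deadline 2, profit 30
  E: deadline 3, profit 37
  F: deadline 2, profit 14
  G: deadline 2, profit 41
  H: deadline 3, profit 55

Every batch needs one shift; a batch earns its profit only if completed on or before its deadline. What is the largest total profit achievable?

163

Profit order: A=63 H=55 C=45 G=41 E=37 B=32 D=30 F=14
Assign: A→slot 1, H→slot 3, C→slot 2, G skipped, E skipped, B skipped, D skipped, F skipped.
Slots: [1:A] [2:C] [3:H]
Profit = 63 + 45 + 55 = 163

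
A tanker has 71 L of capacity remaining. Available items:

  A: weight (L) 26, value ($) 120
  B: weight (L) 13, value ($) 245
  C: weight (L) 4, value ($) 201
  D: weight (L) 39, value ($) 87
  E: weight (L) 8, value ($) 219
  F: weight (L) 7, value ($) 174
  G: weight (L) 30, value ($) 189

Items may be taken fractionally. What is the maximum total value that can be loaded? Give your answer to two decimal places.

1069.54

Sort by value per unit weight and fill in that order.
Ratios (sorted): C 50.25, E 27.38, F 24.86, B 18.85, G 6.30, A 4.62, D 2.23
take C (4 @ 201); take E (8 @ 219); take F (7 @ 174); take B (13 @ 245); take G (30 @ 189); take 9/26 of A → 41.54. Capacity used 71/71.
Total value = 1069.54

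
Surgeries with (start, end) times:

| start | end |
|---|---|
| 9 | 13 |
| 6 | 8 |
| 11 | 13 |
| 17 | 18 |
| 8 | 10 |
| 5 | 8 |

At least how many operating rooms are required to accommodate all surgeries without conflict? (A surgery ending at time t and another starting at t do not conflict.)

2

Events (time:±→running): 5:+→1 6:+→2 … peak 2.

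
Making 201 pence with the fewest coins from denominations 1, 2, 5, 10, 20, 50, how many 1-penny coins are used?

201 − 4×50→1 − 1×1→0
Count of 1: 1

1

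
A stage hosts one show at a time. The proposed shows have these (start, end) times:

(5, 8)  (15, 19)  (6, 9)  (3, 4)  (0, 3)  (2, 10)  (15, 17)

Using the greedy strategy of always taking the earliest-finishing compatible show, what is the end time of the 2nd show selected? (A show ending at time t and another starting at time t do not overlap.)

4

Sorted by end: (0,3)  (3,4)  (5,8)  (6,9)  (2,10)  (15,17)  (15,19)
take (0,3); take (3,4); take (5,8); skip (6,9); take (15,17).
Selected: (0,3) (3,4) (5,8) (15,17)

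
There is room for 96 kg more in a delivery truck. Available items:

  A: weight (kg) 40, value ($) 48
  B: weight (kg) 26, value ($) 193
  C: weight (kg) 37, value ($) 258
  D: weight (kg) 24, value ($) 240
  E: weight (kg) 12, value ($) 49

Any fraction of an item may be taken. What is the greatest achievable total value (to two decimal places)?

Sort by value per unit weight and fill in that order.
Ratios (sorted): D 10.00, B 7.42, C 6.97, E 4.08, A 1.20
take D (24 @ 240); take B (26 @ 193); take C (37 @ 258); take 9/12 of E → 36.75. Capacity used 96/96.
Total value = 727.75

727.75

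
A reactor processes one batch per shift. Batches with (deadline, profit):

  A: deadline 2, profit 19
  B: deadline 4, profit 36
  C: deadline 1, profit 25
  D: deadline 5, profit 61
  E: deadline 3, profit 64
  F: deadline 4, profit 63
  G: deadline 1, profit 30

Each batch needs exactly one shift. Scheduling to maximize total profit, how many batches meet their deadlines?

By profit: E(d3,64), F(d4,63), D(d5,61), B(d4,36), G(d1,30), C(d1,25), A(d2,19)
E→slot 3; F→slot 4; D→slot 5; B→slot 2; G→slot 1; C skipped; A skipped.
5 of 7 scheduled.

5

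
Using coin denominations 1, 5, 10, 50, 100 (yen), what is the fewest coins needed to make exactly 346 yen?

Use the largest denomination that fits, subtract, and repeat.
346 = 3×100 + 4×10 + 1×5 + 1×1
Total coins = 3 + 4 + 1 + 1 = 9

9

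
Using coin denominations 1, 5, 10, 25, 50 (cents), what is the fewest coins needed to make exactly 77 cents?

4

Greedy: take as many of the largest coin as possible, then repeat with the remainder.
77 = 1×50 + 1×25 + 2×1
Total coins = 1 + 1 + 2 = 4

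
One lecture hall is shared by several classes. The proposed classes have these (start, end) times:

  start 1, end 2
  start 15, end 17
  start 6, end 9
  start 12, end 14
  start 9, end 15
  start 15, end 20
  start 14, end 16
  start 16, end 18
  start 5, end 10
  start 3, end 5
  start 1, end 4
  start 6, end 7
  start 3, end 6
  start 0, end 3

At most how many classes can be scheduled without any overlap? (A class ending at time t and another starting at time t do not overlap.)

6

Order by finish time; keep every interval that doesn't clash with the previous kept one.
Sorted by end: (1,2)  (0,3)  (1,4)  (3,5)  (3,6)  (6,7)  (6,9)  (5,10)  (12,14)  (9,15)  (14,16)  (15,17)  (16,18)  (15,20)
take (1,2); skip (0,3); take (3,5); skip (3,6); take (6,7); skip (6,9); skip (5,10); take (12,14); skip (9,15); take (14,16); take (16,18).
Selected 6 classes.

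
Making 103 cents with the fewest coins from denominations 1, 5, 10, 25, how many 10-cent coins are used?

Use the largest denomination that fits, subtract, and repeat.
103 − 4×25→3 − 3×1→0
Count of 10: 0

0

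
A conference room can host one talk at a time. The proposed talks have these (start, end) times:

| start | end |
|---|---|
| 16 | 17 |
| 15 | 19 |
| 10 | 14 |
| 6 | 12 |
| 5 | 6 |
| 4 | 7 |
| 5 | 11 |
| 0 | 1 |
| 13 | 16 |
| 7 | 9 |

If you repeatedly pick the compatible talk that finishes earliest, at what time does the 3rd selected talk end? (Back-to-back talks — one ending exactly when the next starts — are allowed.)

9

Sorted by end: (0,1)  (5,6)  (4,7)  (7,9)  (5,11)  (6,12)  (10,14)  (13,16)  (16,17)  (15,19)
take (0,1); take (5,6); skip (4,7); take (7,9); take (10,14); take (16,17); skip (15,19).
Selected: (0,1) (5,6) (7,9) (10,14) (16,17)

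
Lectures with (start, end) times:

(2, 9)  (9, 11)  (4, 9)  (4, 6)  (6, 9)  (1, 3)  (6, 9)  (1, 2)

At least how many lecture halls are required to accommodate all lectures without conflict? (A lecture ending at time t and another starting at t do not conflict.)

starts: [1, 1, 2, 4, 4, 6, 6, 9]
ends:   [2, 3, 6, 9, 9, 9, 9, 11]
s1→1 s1→2 e2→1 s2→2 e3→1 s4→2 s4→3 e6→2 s6→3 s6→4  — peak 4.

4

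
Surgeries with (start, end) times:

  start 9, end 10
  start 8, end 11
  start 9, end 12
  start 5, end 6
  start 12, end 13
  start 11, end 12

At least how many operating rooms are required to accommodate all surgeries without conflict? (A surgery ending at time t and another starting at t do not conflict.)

Events (time:±→running): 5:+→1 6:-→0 8:+→1 9:+→2 9:+→3 … peak 3.

3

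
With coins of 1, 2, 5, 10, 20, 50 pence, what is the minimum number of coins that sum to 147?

Greedy: take as many of the largest coin as possible, then repeat with the remainder.
147 = 2×50 + 2×20 + 1×5 + 1×2
Total coins = 2 + 2 + 1 + 1 = 6

6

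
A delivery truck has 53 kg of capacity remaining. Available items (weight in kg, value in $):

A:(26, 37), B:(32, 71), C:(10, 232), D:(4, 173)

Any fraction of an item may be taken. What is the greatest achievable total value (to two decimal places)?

Greedy by value/weight ratio, highest first.
Order: D (173/4=43.25) > C (232/10=23.20) > B (71/32=2.22) > A (37/26=1.42)
Fill: take D (4 @ 173) → take C (10 @ 232) → take B (32 @ 71) → take 7/26 of A → 9.96; 53/53 used.
Total value = 485.96

485.96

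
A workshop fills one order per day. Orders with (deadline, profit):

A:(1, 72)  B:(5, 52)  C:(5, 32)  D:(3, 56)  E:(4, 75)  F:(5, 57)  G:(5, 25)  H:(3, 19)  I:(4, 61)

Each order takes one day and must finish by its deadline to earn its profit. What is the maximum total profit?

By profit: E(d4,75), A(d1,72), I(d4,61), F(d5,57), D(d3,56), B(d5,52), C(d5,32), G(d5,25), H(d3,19)
E→slot 4; A→slot 1; I→slot 3; F→slot 5; D→slot 2; B skipped; C skipped; G skipped; H skipped.
Profit = 72 + 56 + 61 + 75 + 57 = 321

321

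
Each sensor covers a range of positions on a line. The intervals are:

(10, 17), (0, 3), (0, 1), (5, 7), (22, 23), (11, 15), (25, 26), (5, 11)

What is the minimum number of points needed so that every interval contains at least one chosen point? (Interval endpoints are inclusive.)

5

Sorted: [0,1] [0,3] [5,7] [5,11] [11,15] [10,17] [22,23] [25,26]
{[0,1],[0,3]} hit by 1; {[5,7],[5,11]} hit by 7; {[11,15],[10,17]} hit by 15; {[22,23]} hit by 23; {[25,26]} hit by 26.
Points: 1, 7, 15, 23, 26 (5 total).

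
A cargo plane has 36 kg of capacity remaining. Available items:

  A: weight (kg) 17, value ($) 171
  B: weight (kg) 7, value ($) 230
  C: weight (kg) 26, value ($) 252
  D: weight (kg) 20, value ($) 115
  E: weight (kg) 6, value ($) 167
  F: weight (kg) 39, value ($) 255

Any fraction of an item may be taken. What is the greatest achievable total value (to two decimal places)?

626.15

Greedy by value/weight ratio, highest first.
Order: B (230/7=32.86) > E (167/6=27.83) > A (171/17=10.06) > C (252/26=9.69) > F (255/39=6.54) > D (115/20=5.75)
Fill: take B (7 @ 230) → take E (6 @ 167) → take A (17 @ 171) → take 6/26 of C → 58.15; 36/36 used.
Total value = 626.15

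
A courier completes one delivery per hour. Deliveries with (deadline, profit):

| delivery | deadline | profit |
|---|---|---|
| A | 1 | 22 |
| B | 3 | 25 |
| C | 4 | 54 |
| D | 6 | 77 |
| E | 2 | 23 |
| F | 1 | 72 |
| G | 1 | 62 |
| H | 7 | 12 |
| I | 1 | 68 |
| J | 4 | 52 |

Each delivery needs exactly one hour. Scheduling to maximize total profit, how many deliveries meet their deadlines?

6

Sort by profit descending; place each in the latest free slot ≤ its deadline.
By profit: D(d6,77), F(d1,72), I(d1,68), G(d1,62), C(d4,54), J(d4,52), B(d3,25), E(d2,23), A(d1,22), H(d7,12)
D→slot 6; F→slot 1; I skipped; G skipped; C→slot 4; J→slot 3; B→slot 2; E skipped; A skipped; H→slot 7.
6 of 10 scheduled.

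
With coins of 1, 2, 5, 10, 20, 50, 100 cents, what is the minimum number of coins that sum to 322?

5

322 − 3×100→22 − 1×20→2 − 1×2→0
Total coins = 3 + 1 + 1 = 5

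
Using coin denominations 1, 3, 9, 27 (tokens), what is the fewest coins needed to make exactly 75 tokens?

5

Use the largest denomination that fits, subtract, and repeat.
75 − 2×27→21 − 2×9→3 − 1×3→0
Total coins = 2 + 2 + 1 = 5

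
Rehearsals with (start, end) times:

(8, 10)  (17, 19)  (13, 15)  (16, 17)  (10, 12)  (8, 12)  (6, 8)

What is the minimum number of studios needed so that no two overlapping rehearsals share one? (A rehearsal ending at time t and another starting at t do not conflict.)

2

Count concurrent intervals with a sweep; the peak is the room count.
Events (time:±→running): 6:+→1 8:-→0 8:+→1 8:+→2 … peak 2.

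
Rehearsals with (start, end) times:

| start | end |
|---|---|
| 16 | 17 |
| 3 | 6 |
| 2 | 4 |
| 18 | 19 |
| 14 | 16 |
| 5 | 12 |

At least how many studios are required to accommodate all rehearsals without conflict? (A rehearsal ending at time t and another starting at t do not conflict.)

2

Count concurrent intervals with a sweep; the peak is the room count.
starts: [2, 3, 5, 14, 16, 18]
ends:   [4, 6, 12, 16, 17, 19]
s2→1 s3→2  — peak 2.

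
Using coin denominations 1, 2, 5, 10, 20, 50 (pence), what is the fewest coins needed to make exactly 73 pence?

4

73 − 1×50→23 − 1×20→3 − 1×2→1 − 1×1→0
Total coins = 1 + 1 + 1 + 1 = 4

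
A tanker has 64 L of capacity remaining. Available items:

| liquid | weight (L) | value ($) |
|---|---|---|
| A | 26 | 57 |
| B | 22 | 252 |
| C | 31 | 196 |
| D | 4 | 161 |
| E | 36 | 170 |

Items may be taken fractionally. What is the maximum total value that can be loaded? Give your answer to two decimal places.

Greedy by value/weight ratio, highest first.
Ratios (sorted): D 40.25, B 11.45, C 6.32, E 4.72, A 2.19
take D (4 @ 161); take B (22 @ 252); take C (31 @ 196); take 7/36 of E → 33.06. Capacity used 64/64.
Total value = 642.06

642.06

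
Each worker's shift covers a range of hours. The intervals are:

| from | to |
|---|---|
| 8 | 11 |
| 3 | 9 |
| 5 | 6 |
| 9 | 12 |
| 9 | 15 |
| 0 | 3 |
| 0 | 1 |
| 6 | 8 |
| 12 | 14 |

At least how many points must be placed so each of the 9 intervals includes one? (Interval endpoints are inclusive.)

Process intervals by earliest right end; each time one isn't hit yet, stab at its right endpoint.
By right end: [0,1]  [0,3]  [5,6]  [6,8]  [3,9]  [8,11]  [9,12]  [12,14]  [9,15]
[0,1] uncovered → point at 1; [5,6] uncovered → point at 6; [8,11] uncovered → point at 11; [12,14] uncovered → point at 14.
Points: 1, 6, 11, 14 (4 total).

4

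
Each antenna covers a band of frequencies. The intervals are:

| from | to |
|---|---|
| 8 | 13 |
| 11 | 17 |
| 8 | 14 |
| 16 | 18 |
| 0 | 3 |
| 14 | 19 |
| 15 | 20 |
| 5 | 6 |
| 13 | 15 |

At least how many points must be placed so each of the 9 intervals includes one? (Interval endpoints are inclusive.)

4

Process intervals by earliest right end; each time one isn't hit yet, stab at its right endpoint.
By right end: [0,3]  [5,6]  [8,13]  [8,14]  [13,15]  [11,17]  [16,18]  [14,19]  [15,20]
[0,3] uncovered → point at 3; [5,6] uncovered → point at 6; [8,13] uncovered → point at 13; [16,18] uncovered → point at 18.
Points: 3, 6, 13, 18 (4 total).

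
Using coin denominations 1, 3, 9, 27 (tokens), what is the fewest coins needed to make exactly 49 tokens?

49 − 1×27→22 − 2×9→4 − 1×3→1 − 1×1→0
Total coins = 1 + 2 + 1 + 1 = 5

5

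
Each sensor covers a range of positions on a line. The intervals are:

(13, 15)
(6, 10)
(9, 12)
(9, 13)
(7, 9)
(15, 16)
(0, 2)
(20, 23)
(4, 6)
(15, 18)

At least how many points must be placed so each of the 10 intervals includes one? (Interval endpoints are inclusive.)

Process intervals by earliest right end; each time one isn't hit yet, stab at its right endpoint.
Sorted: [0,2] [4,6] [7,9] [6,10] [9,12] [9,13] [13,15] [15,16] [15,18] [20,23]
{[0,2]} hit by 2; {[4,6]} hit by 6; {[7,9],[6,10],[9,12],[9,13]} hit by 9; {[13,15],[15,16],[15,18]} hit by 15; {[20,23]} hit by 23.
Points: 2, 6, 9, 15, 23 (5 total).

5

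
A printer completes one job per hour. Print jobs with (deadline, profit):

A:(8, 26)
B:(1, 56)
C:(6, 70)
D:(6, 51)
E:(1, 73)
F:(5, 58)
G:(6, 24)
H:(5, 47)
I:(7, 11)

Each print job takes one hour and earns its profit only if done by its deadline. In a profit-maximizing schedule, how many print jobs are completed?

Profit order: E=73 C=70 F=58 B=56 D=51 H=47 A=26 G=24 I=11
Assign: E→slot 1, C→slot 6, F→slot 5, B skipped, D→slot 4, H→slot 3, A→slot 8, G→slot 2, I→slot 7.
Slots: [1:E] [2:G] [3:H] [4:D] [5:F] [6:C] [7:I] [8:A]
8 of 9 scheduled.

8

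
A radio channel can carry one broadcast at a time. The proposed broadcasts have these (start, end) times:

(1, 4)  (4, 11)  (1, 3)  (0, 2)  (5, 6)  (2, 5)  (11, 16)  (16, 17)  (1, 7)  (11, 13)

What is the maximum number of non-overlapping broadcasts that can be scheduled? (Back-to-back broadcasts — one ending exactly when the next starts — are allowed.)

5

Sorted by end: (0,2)  (1,3)  (1,4)  (2,5)  (5,6)  (1,7)  (4,11)  (11,13)  (11,16)  (16,17)
take (0,2); take (2,5); take (5,6); take (11,13); take (16,17).
Selected 5 broadcasts.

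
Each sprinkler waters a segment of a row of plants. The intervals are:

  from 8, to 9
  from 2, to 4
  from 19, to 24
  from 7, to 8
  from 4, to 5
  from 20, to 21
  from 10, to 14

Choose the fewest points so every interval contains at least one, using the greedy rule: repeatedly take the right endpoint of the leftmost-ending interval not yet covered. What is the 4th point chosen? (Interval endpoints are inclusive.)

Sorted: [2,4] [4,5] [7,8] [8,9] [10,14] [20,21] [19,24]
{[2,4],[4,5]} hit by 4; {[7,8],[8,9]} hit by 8; {[10,14]} hit by 14; {[20,21],[19,24]} hit by 21.
Points: 4, 8, 14, 21 (4 total).

21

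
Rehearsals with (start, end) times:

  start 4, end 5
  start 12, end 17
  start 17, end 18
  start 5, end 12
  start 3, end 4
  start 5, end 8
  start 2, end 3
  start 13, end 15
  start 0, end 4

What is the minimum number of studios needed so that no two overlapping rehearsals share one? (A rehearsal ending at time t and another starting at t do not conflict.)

Count concurrent intervals with a sweep; the peak is the room count.
Events (time:±→running): 0:+→1 2:+→2 … peak 2.

2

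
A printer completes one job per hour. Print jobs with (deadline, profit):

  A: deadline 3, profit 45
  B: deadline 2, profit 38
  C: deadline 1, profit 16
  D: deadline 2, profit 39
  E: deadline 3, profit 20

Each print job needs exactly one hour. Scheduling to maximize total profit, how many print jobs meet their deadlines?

Profit order: A=45 D=39 B=38 E=20 C=16
Assign: A→slot 3, D→slot 2, B→slot 1, E skipped, C skipped.
Slots: [1:B] [2:D] [3:A]
3 of 5 scheduled.

3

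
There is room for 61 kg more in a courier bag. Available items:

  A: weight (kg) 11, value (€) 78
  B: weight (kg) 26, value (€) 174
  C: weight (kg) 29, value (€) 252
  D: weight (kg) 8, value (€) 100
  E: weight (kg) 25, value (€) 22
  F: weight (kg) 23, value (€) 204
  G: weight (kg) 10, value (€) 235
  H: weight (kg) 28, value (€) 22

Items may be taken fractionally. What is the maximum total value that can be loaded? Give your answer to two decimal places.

Greedy by value/weight ratio, highest first.
Order: G (235/10=23.50) > D (100/8=12.50) > F (204/23=8.87) > C (252/29=8.69) > A (78/11=7.09) > B (174/26=6.69) > E (22/25=0.88) > H (22/28=0.79)
Fill: take G (10 @ 235) → take D (8 @ 100) → take F (23 @ 204) → take 20/29 of C → 173.79; 61/61 used.
Total value = 712.79

712.79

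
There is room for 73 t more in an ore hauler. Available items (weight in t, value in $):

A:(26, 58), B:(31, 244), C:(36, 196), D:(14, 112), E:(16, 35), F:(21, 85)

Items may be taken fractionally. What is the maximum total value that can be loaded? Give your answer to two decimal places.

Sort by value per unit weight and fill in that order.
Order: D (112/14=8.00) > B (244/31=7.87) > C (196/36=5.44) > F (85/21=4.05) > A (58/26=2.23) > E (35/16=2.19)
Fill: take D (14 @ 112) → take B (31 @ 244) → take 28/36 of C → 152.44; 73/73 used.
Total value = 508.44

508.44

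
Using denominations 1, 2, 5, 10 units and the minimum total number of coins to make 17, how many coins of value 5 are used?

17 − 1×10→7 − 1×5→2 − 1×2→0
Count of 5: 1

1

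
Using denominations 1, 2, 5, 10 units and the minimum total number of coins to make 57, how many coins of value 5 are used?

1

Use the largest denomination that fits, subtract, and repeat.
57 = 5×10 + 1×5 + 1×2
Count of 5: 1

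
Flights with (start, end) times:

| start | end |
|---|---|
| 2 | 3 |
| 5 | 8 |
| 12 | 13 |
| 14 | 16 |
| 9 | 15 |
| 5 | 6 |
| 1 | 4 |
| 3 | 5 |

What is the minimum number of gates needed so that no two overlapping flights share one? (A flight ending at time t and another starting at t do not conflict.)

The answer is the maximum number of intervals overlapping at any instant.
starts: [1, 2, 3, 5, 5, 9, 12, 14]
ends:   [3, 4, 5, 6, 8, 13, 15, 16]
s1→1 s2→2  — peak 2.

2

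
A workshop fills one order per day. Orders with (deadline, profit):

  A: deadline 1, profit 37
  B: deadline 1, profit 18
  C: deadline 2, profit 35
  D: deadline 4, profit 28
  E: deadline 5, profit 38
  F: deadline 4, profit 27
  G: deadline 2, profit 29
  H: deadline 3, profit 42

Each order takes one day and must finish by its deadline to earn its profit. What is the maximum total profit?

By profit: H(d3,42), E(d5,38), A(d1,37), C(d2,35), G(d2,29), D(d4,28), F(d4,27), B(d1,18)
H→slot 3; E→slot 5; A→slot 1; C→slot 2; G skipped; D→slot 4; F skipped; B skipped.
Profit = 37 + 35 + 42 + 28 + 38 = 180

180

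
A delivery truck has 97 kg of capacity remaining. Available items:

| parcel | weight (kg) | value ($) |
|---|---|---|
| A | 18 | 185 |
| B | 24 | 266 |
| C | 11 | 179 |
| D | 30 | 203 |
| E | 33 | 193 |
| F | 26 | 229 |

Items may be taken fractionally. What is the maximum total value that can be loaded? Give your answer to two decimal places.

Sort by value per unit weight and fill in that order.
Ratios (sorted): C 16.27, B 11.08, A 10.28, F 8.81, D 6.77, E 5.85
take C (11 @ 179); take B (24 @ 266); take A (18 @ 185); take F (26 @ 229); take 18/30 of D → 121.80. Capacity used 97/97.
Total value = 980.80

980.80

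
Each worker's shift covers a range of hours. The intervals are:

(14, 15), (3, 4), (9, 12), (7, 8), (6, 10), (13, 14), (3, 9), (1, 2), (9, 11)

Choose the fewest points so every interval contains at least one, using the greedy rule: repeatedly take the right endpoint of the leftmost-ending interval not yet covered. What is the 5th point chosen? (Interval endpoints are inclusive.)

Sort by right endpoint; whenever an interval is uncovered, place a point at its right end.
Sorted: [1,2] [3,4] [7,8] [3,9] [6,10] [9,11] [9,12] [13,14] [14,15]
{[1,2]} hit by 2; {[3,4]} hit by 4; {[7,8],[3,9],[6,10]} hit by 8; {[9,11],[9,12]} hit by 11; {[13,14],[14,15]} hit by 14.
Points: 2, 4, 8, 11, 14 (5 total).

14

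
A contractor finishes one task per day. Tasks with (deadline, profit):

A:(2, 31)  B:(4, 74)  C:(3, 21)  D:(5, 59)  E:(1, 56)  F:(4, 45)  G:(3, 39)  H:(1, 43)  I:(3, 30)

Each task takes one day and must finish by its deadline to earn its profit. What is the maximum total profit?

Profit order: B=74 D=59 E=56 F=45 H=43 G=39 A=31 I=30 C=21
Assign: B→slot 4, D→slot 5, E→slot 1, F→slot 3, H skipped, G→slot 2, A skipped, I skipped, C skipped.
Slots: [1:E] [2:G] [3:F] [4:B] [5:D]
Profit = 56 + 39 + 45 + 74 + 59 = 273

273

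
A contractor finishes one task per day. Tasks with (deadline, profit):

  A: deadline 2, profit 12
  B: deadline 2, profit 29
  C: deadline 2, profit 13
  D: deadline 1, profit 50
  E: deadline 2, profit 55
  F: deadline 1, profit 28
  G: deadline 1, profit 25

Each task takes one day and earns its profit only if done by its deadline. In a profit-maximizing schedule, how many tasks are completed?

Take jobs in profit order; each goes to the latest open slot no later than its deadline.
Profit order: E=55 D=50 B=29 F=28 G=25 C=13 A=12
Assign: E→slot 2, D→slot 1, B skipped, F skipped, G skipped, C skipped, A skipped.
Slots: [1:D] [2:E]
2 of 7 scheduled.

2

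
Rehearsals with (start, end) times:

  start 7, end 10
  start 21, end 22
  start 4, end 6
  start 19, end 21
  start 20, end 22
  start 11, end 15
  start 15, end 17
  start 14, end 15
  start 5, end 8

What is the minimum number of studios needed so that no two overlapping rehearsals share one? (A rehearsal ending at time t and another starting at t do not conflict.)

The answer is the maximum number of intervals overlapping at any instant.
Events (time:±→running): 4:+→1 5:+→2 … peak 2.

2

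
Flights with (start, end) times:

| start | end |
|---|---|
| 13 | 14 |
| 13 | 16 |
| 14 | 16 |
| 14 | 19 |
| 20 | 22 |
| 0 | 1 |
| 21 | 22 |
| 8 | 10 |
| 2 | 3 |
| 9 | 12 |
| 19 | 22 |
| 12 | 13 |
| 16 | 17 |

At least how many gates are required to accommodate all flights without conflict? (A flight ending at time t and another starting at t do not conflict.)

3

The answer is the maximum number of intervals overlapping at any instant.
Events (time:±→running): 0:+→1 1:-→0 2:+→1 3:-→0 8:+→1 9:+→2 10:-→1 12:-→0 12:+→1 13:-→0 13:+→1 13:+→2 14:-→1 14:+→2 14:+→3 … peak 3.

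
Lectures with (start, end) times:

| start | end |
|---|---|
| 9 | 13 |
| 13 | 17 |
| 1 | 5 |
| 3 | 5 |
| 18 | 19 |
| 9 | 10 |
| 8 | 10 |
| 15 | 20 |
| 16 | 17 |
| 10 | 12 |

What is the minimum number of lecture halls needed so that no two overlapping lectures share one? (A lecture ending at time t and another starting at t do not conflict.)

The answer is the maximum number of intervals overlapping at any instant.
Events (time:±→running): 1:+→1 3:+→2 5:-→1 5:-→0 8:+→1 9:+→2 9:+→3 … peak 3.

3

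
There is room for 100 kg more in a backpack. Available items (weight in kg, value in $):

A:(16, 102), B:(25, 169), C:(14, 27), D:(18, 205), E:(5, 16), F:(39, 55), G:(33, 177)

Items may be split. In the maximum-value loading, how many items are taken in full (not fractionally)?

5

Sort by value per unit weight and fill in that order.
Ratios (sorted): D 11.39, B 6.76, A 6.38, G 5.36, E 3.20, C 1.93, F 1.41
take D (18 @ 205); take B (25 @ 169); take A (16 @ 102); take G (33 @ 177); take E (5 @ 16); take 3/14 of C → 5.79. Capacity used 100/100.
5 item(s) taken whole; one partial (take 3/14 of C).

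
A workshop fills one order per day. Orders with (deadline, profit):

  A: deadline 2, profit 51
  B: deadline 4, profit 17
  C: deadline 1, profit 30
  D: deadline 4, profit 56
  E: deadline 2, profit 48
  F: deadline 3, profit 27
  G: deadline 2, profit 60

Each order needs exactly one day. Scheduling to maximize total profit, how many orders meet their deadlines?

Sort by profit descending; place each in the latest free slot ≤ its deadline.
Profit order: G=60 D=56 A=51 E=48 C=30 F=27 B=17
Assign: G→slot 2, D→slot 4, A→slot 1, E skipped, C skipped, F→slot 3, B skipped.
Slots: [1:A] [2:G] [3:F] [4:D]
4 of 7 scheduled.

4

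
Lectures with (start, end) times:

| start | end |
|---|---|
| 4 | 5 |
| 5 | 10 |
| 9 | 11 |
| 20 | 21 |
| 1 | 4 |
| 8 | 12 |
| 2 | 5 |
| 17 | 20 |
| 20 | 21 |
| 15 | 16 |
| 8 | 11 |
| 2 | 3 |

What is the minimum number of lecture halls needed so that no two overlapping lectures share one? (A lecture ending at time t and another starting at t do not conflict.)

4

Count concurrent intervals with a sweep; the peak is the room count.
starts: [1, 2, 2, 4, 5, 8, 8, 9, 15, 17, 20, 20]
ends:   [3, 4, 5, 5, 10, 11, 11, 12, 16, 20, 21, 21]
s1→1 s2→2 s2→3 e3→2 e4→1 s4→2 e5→1 e5→0 s5→1 s8→2 s8→3 s9→4  — peak 4.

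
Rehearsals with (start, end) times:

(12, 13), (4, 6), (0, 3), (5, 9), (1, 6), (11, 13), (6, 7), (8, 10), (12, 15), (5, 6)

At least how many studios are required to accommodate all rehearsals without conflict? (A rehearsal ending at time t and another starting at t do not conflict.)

4

starts: [0, 1, 4, 5, 5, 6, 8, 11, 12, 12]
ends:   [3, 6, 6, 6, 7, 9, 10, 13, 13, 15]
s0→1 s1→2 e3→1 s4→2 s5→3 s5→4  — peak 4.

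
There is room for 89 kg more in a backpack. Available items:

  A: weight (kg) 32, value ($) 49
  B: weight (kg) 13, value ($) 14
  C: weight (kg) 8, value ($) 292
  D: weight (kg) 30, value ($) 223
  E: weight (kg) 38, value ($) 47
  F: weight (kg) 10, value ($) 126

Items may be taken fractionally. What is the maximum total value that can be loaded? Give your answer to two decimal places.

Order: C (292/8=36.50) > F (126/10=12.60) > D (223/30=7.43) > A (49/32=1.53) > E (47/38=1.24) > B (14/13=1.08)
Fill: take C (8 @ 292) → take F (10 @ 126) → take D (30 @ 223) → take A (32 @ 49) → take 9/38 of E → 11.13; 89/89 used.
Total value = 701.13

701.13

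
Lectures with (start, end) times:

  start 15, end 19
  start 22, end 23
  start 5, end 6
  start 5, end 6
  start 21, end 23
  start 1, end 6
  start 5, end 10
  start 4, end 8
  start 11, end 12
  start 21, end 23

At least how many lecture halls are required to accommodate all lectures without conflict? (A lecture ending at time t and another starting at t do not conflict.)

Events (time:±→running): 1:+→1 4:+→2 5:+→3 5:+→4 5:+→5 … peak 5.

5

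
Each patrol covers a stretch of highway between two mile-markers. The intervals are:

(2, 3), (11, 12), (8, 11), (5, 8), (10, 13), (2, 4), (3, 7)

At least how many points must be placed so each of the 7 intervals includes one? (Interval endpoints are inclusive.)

Process intervals by earliest right end; each time one isn't hit yet, stab at its right endpoint.
Sorted: [2,3] [2,4] [3,7] [5,8] [8,11] [11,12] [10,13]
{[2,3],[2,4],[3,7]} hit by 3; {[5,8],[8,11]} hit by 8; {[11,12],[10,13]} hit by 12.
Points: 3, 8, 12 (3 total).

3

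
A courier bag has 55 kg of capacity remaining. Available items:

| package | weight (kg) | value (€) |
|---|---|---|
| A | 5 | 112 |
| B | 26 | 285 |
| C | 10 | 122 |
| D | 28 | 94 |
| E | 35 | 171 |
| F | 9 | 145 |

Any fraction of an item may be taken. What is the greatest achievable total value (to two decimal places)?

Ratios (sorted): A 22.40, F 16.11, C 12.20, B 10.96, E 4.89, D 3.36
take A (5 @ 112); take F (9 @ 145); take C (10 @ 122); take B (26 @ 285); take 5/35 of E → 24.43. Capacity used 55/55.
Total value = 688.43

688.43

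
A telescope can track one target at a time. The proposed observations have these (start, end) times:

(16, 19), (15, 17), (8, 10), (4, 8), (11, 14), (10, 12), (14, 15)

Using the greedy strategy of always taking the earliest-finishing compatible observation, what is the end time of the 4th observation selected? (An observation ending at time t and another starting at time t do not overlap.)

By end time: (4,8), (8,10), (10,12), (11,14), (14,15), (15,17), (16,19).
Pick (4,8); next start ≥ 8 → (8,10); next start ≥ 10 → (10,12); next start ≥ 12 → (14,15); next start ≥ 15 → (15,17).
Selected: (4,8) (8,10) (10,12) (14,15) (15,17)

15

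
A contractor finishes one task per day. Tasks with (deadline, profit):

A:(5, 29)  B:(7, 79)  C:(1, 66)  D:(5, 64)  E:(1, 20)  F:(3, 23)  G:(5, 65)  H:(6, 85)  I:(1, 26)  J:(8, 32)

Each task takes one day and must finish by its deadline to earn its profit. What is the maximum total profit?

443

By profit: H(d6,85), B(d7,79), C(d1,66), G(d5,65), D(d5,64), J(d8,32), A(d5,29), I(d1,26), F(d3,23), E(d1,20)
H→slot 6; B→slot 7; C→slot 1; G→slot 5; D→slot 4; J→slot 8; A→slot 3; I skipped; F→slot 2; E skipped.
Profit = 66 + 23 + 29 + 64 + 65 + 85 + 79 + 32 = 443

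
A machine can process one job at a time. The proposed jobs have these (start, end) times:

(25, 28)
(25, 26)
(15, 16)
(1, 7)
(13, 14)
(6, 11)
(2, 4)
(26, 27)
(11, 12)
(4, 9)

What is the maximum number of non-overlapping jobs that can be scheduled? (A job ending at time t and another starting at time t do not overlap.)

7

By end time: (2,4), (1,7), (4,9), (6,11), (11,12), (13,14), (15,16), (25,26), (26,27), (25,28).
Pick (2,4); next start ≥ 4 → (4,9); next start ≥ 9 → (11,12); next start ≥ 12 → (13,14); next start ≥ 14 → (15,16); next start ≥ 16 → (25,26); next start ≥ 26 → (26,27).
Selected 7 jobs.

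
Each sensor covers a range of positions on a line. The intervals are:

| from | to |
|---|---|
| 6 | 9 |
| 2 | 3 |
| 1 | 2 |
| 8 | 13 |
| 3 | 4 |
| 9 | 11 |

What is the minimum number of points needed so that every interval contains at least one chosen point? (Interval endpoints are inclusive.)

3

Process intervals by earliest right end; each time one isn't hit yet, stab at its right endpoint.
Sorted: [1,2] [2,3] [3,4] [6,9] [9,11] [8,13]
{[1,2],[2,3]} hit by 2; {[3,4]} hit by 4; {[6,9],[9,11],[8,13]} hit by 9.
Points: 2, 4, 9 (3 total).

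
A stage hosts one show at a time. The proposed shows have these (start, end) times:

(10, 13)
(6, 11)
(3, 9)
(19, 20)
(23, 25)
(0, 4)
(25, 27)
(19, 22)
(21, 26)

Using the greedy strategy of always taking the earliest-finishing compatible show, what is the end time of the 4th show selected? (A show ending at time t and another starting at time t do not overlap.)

25

Sort by end time and greedily take each interval whose start is ≥ the last chosen end.
Sorted by end: (0,4)  (3,9)  (6,11)  (10,13)  (19,20)  (19,22)  (23,25)  (21,26)  (25,27)
take (0,4); take (6,11); skip (10,13); take (19,20); skip (19,22); take (23,25); take (25,27).
Selected: (0,4) (6,11) (19,20) (23,25) (25,27)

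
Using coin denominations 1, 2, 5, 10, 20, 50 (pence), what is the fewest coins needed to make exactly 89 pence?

Use the largest denomination that fits, subtract, and repeat.
89 − 1×50→39 − 1×20→19 − 1×10→9 − 1×5→4 − 2×2→0
Total coins = 1 + 1 + 1 + 1 + 2 = 6

6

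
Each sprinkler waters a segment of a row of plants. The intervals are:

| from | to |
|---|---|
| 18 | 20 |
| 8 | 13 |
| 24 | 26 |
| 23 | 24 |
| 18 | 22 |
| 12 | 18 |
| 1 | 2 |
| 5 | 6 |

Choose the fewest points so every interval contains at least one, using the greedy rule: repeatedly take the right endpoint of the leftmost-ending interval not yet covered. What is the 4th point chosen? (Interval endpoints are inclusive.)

Process intervals by earliest right end; each time one isn't hit yet, stab at its right endpoint.
By right end: [1,2]  [5,6]  [8,13]  [12,18]  [18,20]  [18,22]  [23,24]  [24,26]
[1,2] uncovered → point at 2; [5,6] uncovered → point at 6; [8,13] uncovered → point at 13; [18,20] uncovered → point at 20; [23,24] uncovered → point at 24.
Points: 2, 6, 13, 20, 24 (5 total).

20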